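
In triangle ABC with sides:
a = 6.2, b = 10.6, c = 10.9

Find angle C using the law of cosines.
c² = a² + b² − 2ab·cos(C)  ⇒  cos(C) = (a² + b² − c²)/(2ab)
cos(C) = (6.2² + 10.6² − 10.9²)/(2·6.2·10.6) = (38.44 + 112.36 − 118.81)/131.44 = 31.99/131.44 ≈ 0.243381
C = arccos(0.243381) ≈ 75.9138°

C = 75.91°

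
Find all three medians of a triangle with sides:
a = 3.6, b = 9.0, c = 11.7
Median formula: m_a = ½√(2b² + 2c² − a²) (and cyclically). a² = 12.96, b² = 81, c² = 136.89.
m_a = ½√(2·81 + 2·136.89 − 12.96) = ½√422.82 ≈ ½·20.5626 ≈ 10.2813
m_b = ½√(2·12.96 + 2·136.89 − 81) = ½√218.7 ≈ ½·14.7885 ≈ 7.39425
m_c = ½√(2·12.96 + 2·81 − 136.89) = ½√51.03 ≈ ½·7.14353 ≈ 3.57176

m_a = 10.28, m_b = 7.394, m_c = 3.572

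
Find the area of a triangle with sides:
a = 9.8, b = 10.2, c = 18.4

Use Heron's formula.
s = (9.8 + 10.2 + 18.4)/2 = 38.4/2 = 19.2
s − a = 9.4, s − b = 9, s − c = 0.8
s(s−a)(s−b)(s−c) = 19.2·9.4·9·0.8 ≈ 1299.46
Area = √1299.46 ≈ 36.048

Area = 36.05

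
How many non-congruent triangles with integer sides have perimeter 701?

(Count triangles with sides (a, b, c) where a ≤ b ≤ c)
Let a ≤ b ≤ c with a + b + c = 701. The only binding inequality is a + b > c, i.e. 701 − c > c, so c < 701/2; and c ≥ 701/3 since c is the largest side.
So 234 ≤ c ≤ 350. For each c, b runs from ⌈(701 − c)/2⌉ up to c (then a = 701 − b − c satisfies 1 ≤ a ≤ b automatically), giving c − ⌈(701 − c)/2⌉ + 1 choices.
Summing over c: 1 + 3 + 4 + 6 + … + 174 + 175  (117 terms, c = 234, …, 350) = 10325
Check (closed form: nearest integer to p²/48 for even p, (p+3)²/48 for odd p): (701+3)²/48 = 704²/48 = 495616/48 ≈ 10325.33 → 10325

10325 triangles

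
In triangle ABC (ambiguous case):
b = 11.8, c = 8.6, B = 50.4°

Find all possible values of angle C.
b/sin(B) = c/sin(C)  ⇒  sin(C) = c·sin(B)/b = 8.6·sin(50.4°)/11.8
sin(50.4°) ≈ 0.770513
sin(C) ≈ 8.6·0.770513/11.8 ≈ 6.62641/11.8 ≈ 0.56156
Candidate 1: C₁ = arcsin(0.56156) ≈ 34.1638°  →  A = 180° − 50.4° − 34.1638° ≈ 95.4362° > 0, valid
Candidate 2: C₂ = 180° − C₁ ≈ 145.836°  →  A = 180° − 50.4° − 145.836° ≈ -16.2362° ≤ 0, not a valid triangle

C = 34.16° (one solution)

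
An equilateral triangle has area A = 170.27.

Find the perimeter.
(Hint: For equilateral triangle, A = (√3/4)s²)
A = (√3/4)s²  ⇒  s² = 4A/√3 = 4·170.27/√3 = 681.08/1.73205 ≈ 393.222
s ≈ √393.222 ≈ 19.8298
Perimeter = 3s ≈ 3·19.8298 ≈ 59.4895

Perimeter = 59.49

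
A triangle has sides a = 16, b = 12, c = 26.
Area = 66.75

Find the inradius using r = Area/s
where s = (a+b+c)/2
s = (16 + 12 + 26)/2 = 54/2 = 27
r = Area/s = 66.75/27 ≈ 2.47222

r = 2.472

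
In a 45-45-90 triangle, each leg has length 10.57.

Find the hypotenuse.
In a 45-45-90 triangle the sides are in ratio 1 : 1 : √2, so hypotenuse = leg·√2.
Hypotenuse = 10.57·√2 ≈ 10.57·1.41421 ≈ 14.9482

Hypotenuse = 10.57√2 = 14.95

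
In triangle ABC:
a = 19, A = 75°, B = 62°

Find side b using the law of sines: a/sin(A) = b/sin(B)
a/sin(A) = b/sin(B)  ⇒  b = a·sin(B)/sin(A) = 19·sin(62°)/sin(75°)
sin(62°) ≈ 0.882948, sin(75°) ≈ 0.965926
b ≈ 19·0.882948/0.965926 ≈ 16.776/0.965926 ≈ 17.3678

b = 17.37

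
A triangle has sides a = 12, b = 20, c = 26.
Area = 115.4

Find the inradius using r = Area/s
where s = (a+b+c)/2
s = (12 + 20 + 26)/2 = 58/2 = 29
r = Area/s = 115.4/29 ≈ 3.97931

r = 3.979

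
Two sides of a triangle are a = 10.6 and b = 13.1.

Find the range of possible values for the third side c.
Triangle inequality: |a − b| < c < a + b
|a − b| = |10.6 − 13.1| = 2.5
a + b = 10.6 + 13.1 = 23.7

2.5 < c < 23.7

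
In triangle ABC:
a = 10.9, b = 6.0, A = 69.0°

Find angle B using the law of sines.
a/sin(A) = b/sin(B)  ⇒  sin(B) = b·sin(A)/a = 6.0·sin(69.0°)/10.9
sin(69.0°) ≈ 0.93358
sin(B) ≈ 6.0·0.93358/10.9 ≈ 5.60148/10.9 ≈ 0.513897
B = arcsin(0.513897) ≈ 30.9238°
(Since b ≤ a we need B ≤ A, so the obtuse alternative 180° − 30.9238° ≈ 149.076° is rejected.)

B = 30.92°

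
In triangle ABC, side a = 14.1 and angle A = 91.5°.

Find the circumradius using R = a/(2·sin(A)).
R = a/(2·sin(A)) = 14.1/(2·sin(91.5°))
sin(91.5°) ≈ 0.999657
R ≈ 14.1/(2·0.999657) = 14.1/1.99931 ≈ 7.05242

R = 7.052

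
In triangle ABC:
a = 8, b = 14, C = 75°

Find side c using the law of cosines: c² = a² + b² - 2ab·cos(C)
c² = 8² + 14² − 2·8·14·cos(75°)
cos(75°) ≈ 0.258819
c² ≈ 64 + 196 − 224·(0.258819) ≈ 260 − 57.9755 ≈ 202.025
c ≈ √202.025 ≈ 14.2135

c = 14.21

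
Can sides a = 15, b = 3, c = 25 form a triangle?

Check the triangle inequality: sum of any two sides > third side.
a + b vs c: 15 + 3 = 18 ≤ 25  ✗
a + c vs b: 15 + 25 = 40 > 3  ✓
b + c vs a: 3 + 25 = 28 > 15  ✓

No: 15 + 3 = 18 is not > 25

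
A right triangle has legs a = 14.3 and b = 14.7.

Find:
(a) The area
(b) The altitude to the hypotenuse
(a) The legs are perpendicular, so Area = ½·a·b = ½·14.3·14.7 = ½·210.21 = 105.105
(b) Hypotenuse c = √(a² + b²) = √(204.49 + 216.09) = √420.58 ≈ 20.508
    Area = ½·c·h_c  ⇒  h_c = 2·Area/c = 210.21/20.508 ≈ 10.2501

Area = 105.105, h_c = 10.25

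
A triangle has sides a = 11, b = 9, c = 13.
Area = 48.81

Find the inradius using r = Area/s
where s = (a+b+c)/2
s = (11 + 9 + 13)/2 = 33/2 = 16.5
r = Area/s = 48.81/16.5 ≈ 2.95818

r = 2.958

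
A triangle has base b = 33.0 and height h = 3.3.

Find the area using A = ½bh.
A = ½·b·h = ½·33.0·3.3 = ½·108.9 = 54.45

Area = 54.45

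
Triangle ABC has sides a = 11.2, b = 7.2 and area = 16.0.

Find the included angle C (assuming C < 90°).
Area = ½·a·b·sin(C)  ⇒  sin(C) = 2·Area/(a·b) = 2·16.0/(11.2·7.2) = 32/80.64 ≈ 0.396825
C = arcsin(0.396825) ≈ 23.3799° (taking the acute solution since C < 90°)

C = 23.38°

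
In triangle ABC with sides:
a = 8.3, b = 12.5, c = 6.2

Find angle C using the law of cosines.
c² = a² + b² − 2ab·cos(C)  ⇒  cos(C) = (a² + b² − c²)/(2ab)
cos(C) = (8.3² + 12.5² − 6.2²)/(2·8.3·12.5) = (68.89 + 156.25 − 38.44)/207.5 = 186.7/207.5 ≈ 0.899759
C = arccos(0.899759) ≈ 25.8736°

C = 25.87°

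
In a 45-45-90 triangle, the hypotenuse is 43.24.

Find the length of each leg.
In a 45-45-90 triangle hypotenuse = leg·√2, so leg = hypotenuse/√2.
Leg = 43.24/√2 ≈ 43.24/1.41421 ≈ 30.5753

Each leg = 30.58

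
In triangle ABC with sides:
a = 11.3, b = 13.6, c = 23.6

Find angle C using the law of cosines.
c² = a² + b² − 2ab·cos(C)  ⇒  cos(C) = (a² + b² − c²)/(2ab)
cos(C) = (11.3² + 13.6² − 23.6²)/(2·11.3·13.6) = (127.69 + 184.96 − 556.96)/307.36 = -244.31/307.36 ≈ -0.794866
C = arccos(-0.794866) ≈ 142.643°

C = 142.6°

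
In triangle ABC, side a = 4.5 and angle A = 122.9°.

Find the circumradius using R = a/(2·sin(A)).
R = a/(2·sin(A)) = 4.5/(2·sin(122.9°))
sin(122.9°) ≈ 0.83962
R ≈ 4.5/(2·0.83962) = 4.5/1.67924 ≈ 2.67978

R = 2.68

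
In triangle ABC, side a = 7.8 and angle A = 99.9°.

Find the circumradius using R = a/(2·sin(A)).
R = a/(2·sin(A)) = 7.8/(2·sin(99.9°))
sin(99.9°) ≈ 0.985109
R ≈ 7.8/(2·0.985109) = 7.8/1.97022 ≈ 3.95895

R = 3.959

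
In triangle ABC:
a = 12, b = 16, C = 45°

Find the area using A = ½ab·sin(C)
A = ½·a·b·sin(C) = ½·12·16·sin(45°)
sin(45°) ≈ 0.707107
A ≈ ½·192·0.707107 = 96·0.707107 ≈ 67.8823

Area = 67.88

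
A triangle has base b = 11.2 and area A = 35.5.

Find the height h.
A = ½·b·h  ⇒  h = 2A/b = 2·35.5/11.2 = 71/11.2 ≈ 6.33929

h = 6.339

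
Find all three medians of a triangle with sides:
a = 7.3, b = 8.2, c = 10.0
Median formula: m_a = ½√(2b² + 2c² − a²) (and cyclically). a² = 53.29, b² = 67.24, c² = 100.
m_a = ½√(2·67.24 + 2·100 − 53.29) = ½√281.19 ≈ ½·16.7687 ≈ 8.38436
m_b = ½√(2·53.29 + 2·100 − 67.24) = ½√239.34 ≈ ½·15.4706 ≈ 7.73531
m_c = ½√(2·53.29 + 2·67.24 − 100) = ½√141.06 ≈ ½·11.8769 ≈ 5.93843

m_a = 8.384, m_b = 7.735, m_c = 5.938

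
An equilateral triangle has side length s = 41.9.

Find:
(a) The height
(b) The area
(a) The height splits the triangle into two 30-60-90 halves: h = s·√3/2 = 41.9·1.73205/2 ≈ 72.5729/2 ≈ 36.2865
(b) Area = (√3/4)·s² = (√3/4)·41.9² = (√3/4)·1755.61 ≈ 0.433013·1755.61 ≈ 760.201

Height = 36.29, Area = 760.2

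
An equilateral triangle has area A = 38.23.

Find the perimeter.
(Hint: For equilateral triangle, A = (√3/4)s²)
A = (√3/4)s²  ⇒  s² = 4A/√3 = 4·38.23/√3 = 152.92/1.73205 ≈ 88.2884
s ≈ √88.2884 ≈ 9.39619
Perimeter = 3s ≈ 3·9.39619 ≈ 28.1886

Perimeter = 28.19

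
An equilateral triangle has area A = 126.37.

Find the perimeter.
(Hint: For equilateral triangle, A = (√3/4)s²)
A = (√3/4)s²  ⇒  s² = 4A/√3 = 4·126.37/√3 = 505.48/1.73205 ≈ 291.839
s ≈ √291.839 ≈ 17.0833
Perimeter = 3s ≈ 3·17.0833 ≈ 51.2499

Perimeter = 51.25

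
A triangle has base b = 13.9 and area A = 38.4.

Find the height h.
A = ½·b·h  ⇒  h = 2A/b = 2·38.4/13.9 = 76.8/13.9 ≈ 5.52518

h = 5.525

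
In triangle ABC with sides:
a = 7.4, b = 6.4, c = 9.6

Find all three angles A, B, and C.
Law of cosines for each angle (a² = 54.76, b² = 40.96, c² = 92.16):
cos(A) = (b² + c² − a²)/(2bc) = (40.96 + 92.16 − 54.76)/(2·6.4·9.6) = 78.36/122.88 ≈ 0.637695  ⇒  A ≈ 50.3798°
cos(B) = (a² + c² − b²)/(2ac) = (54.76 + 92.16 − 40.96)/(2·7.4·9.6) = 105.96/142.08 ≈ 0.745777  ⇒  B ≈ 41.7741°
cos(C) = (a² + b² − c²)/(2ab) = (54.76 + 40.96 − 92.16)/(2·7.4·6.4) = 3.56/94.72 ≈ 0.0375845  ⇒  C ≈ 87.8461°
Check: A + B + C ≈ 180°

A = 50.38°, B = 41.77°, C = 87.85°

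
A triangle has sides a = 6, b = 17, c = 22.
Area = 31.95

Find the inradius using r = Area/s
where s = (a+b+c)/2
s = (6 + 17 + 22)/2 = 45/2 = 22.5
r = Area/s = 31.95/22.5 ≈ 1.42

r = 1.42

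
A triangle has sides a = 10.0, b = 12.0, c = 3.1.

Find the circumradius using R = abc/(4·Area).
First find the area with Heron's formula.
s = (10.0 + 12.0 + 3.1)/2 = 12.55
Area = √(s(s−a)(s−b)(s−c)) = √(12.55·2.55·0.55·9.45) ≈ √166.333 ≈ 12.897
abc = 10.0·12.0·3.1 = 372
R = abc/(4·Area) ≈ 372/(4·12.897) = 372/51.5881 ≈ 7.21097

R = 7.211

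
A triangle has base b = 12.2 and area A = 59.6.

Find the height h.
A = ½·b·h  ⇒  h = 2A/b = 2·59.6/12.2 = 119.2/12.2 ≈ 9.77049

h = 9.77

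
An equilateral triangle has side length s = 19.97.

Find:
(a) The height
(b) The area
(a) The height splits the triangle into two 30-60-90 halves: h = s·√3/2 = 19.97·1.73205/2 ≈ 34.5891/2 ≈ 17.2945
(b) Area = (√3/4)·s² = (√3/4)·19.97² = (√3/4)·398.8009 ≈ 0.433013·398.8009 ≈ 172.686

Height = 17.29, Area = 172.7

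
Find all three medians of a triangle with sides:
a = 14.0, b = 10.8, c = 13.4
Median formula: m_a = ½√(2b² + 2c² − a²) (and cyclically). a² = 196, b² = 116.64, c² = 179.56.
m_a = ½√(2·116.64 + 2·179.56 − 196) = ½√396.4 ≈ ½·19.9098 ≈ 9.9549
m_b = ½√(2·196 + 2·179.56 − 116.64) = ½√634.48 ≈ ½·25.1889 ≈ 12.5944
m_c = ½√(2·196 + 2·116.64 − 179.56) = ½√445.72 ≈ ½·21.1121 ≈ 10.556

m_a = 9.955, m_b = 12.59, m_c = 10.56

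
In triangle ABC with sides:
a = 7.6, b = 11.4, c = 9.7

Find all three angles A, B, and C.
Law of cosines for each angle (a² = 57.76, b² = 129.96, c² = 94.09):
cos(A) = (b² + c² − a²)/(2bc) = (129.96 + 94.09 − 57.76)/(2·11.4·9.7) = 166.29/221.16 ≈ 0.751899  ⇒  A ≈ 41.2448°
cos(B) = (a² + c² − b²)/(2ac) = (57.76 + 94.09 − 129.96)/(2·7.6·9.7) = 21.89/147.44 ≈ 0.148467  ⇒  B ≈ 81.4619°
cos(C) = (a² + b² − c²)/(2ab) = (57.76 + 129.96 − 94.09)/(2·7.6·11.4) = 93.63/173.28 ≈ 0.540339  ⇒  C ≈ 57.2933°
Check: A + B + C ≈ 180°

A = 41.24°, B = 81.46°, C = 57.29°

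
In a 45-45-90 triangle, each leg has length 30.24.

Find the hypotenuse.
In a 45-45-90 triangle the sides are in ratio 1 : 1 : √2, so hypotenuse = leg·√2.
Hypotenuse = 30.24·√2 ≈ 30.24·1.41421 ≈ 42.7658

Hypotenuse = 30.24√2 = 42.77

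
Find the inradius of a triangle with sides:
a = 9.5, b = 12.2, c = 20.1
r = Area/s where s is the semi-perimeter.
s = (9.5 + 12.2 + 20.1)/2 = 41.8/2 = 20.9
Area = √(s(s−a)(s−b)(s−c)) = √(20.9·11.4·8.7·0.8) ≈ √1658.29 ≈ 40.7221
r ≈ 40.7221/20.9 ≈ 1.94843

r = 1.948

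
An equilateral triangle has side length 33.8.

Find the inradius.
r = Area/s with s the semi-perimeter.
Area = (√3/4)·33.8² = (√3/4)·1142.44 ≈ 0.433013·1142.44 ≈ 494.691
s = 3·33.8/2 = 50.7
r ≈ 494.691/50.7 ≈ 9.75722
(Equivalently r = side/(2√3) = 33.8/3.4641 ≈ 9.75722.)

r = 9.757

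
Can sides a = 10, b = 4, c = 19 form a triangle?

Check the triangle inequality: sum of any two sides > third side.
a + b vs c: 10 + 4 = 14 ≤ 19  ✗
a + c vs b: 10 + 19 = 29 > 4  ✓
b + c vs a: 4 + 19 = 23 > 10  ✓

No: 10 + 4 = 14 is not > 19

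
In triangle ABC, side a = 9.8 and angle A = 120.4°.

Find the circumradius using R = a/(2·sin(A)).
R = a/(2·sin(A)) = 9.8/(2·sin(120.4°))
sin(120.4°) ≈ 0.862514
R ≈ 9.8/(2·0.862514) = 9.8/1.72503 ≈ 5.68107

R = 5.681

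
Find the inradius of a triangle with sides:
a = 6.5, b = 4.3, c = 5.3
r = Area/s where s is the semi-perimeter.
s = (6.5 + 4.3 + 5.3)/2 = 16.1/2 = 8.05
Area = √(s(s−a)(s−b)(s−c)) = √(8.05·1.55·3.75·2.75) ≈ √128.674 ≈ 11.3435
r ≈ 11.3435/8.05 ≈ 1.40913

r = 1.409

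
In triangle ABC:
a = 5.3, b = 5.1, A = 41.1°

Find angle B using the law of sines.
a/sin(A) = b/sin(B)  ⇒  sin(B) = b·sin(A)/a = 5.1·sin(41.1°)/5.3
sin(41.1°) ≈ 0.657375
sin(B) ≈ 5.1·0.657375/5.3 ≈ 3.35261/5.3 ≈ 0.632569
B = arcsin(0.632569) ≈ 39.2399°
(Since b ≤ a we need B ≤ A, so the obtuse alternative 180° − 39.2399° ≈ 140.76° is rejected.)

B = 39.24°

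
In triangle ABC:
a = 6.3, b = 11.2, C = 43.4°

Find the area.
Two sides and the included angle (SAS): A = ½·a·b·sin(C) = ½·6.3·11.2·sin(43.4°)
sin(43.4°) ≈ 0.687088
A ≈ ½·70.56·0.687088 = 35.28·0.687088 ≈ 24.2404

Area = 24.24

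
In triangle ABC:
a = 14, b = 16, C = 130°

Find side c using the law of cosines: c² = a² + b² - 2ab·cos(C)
c² = 14² + 16² − 2·14·16·cos(130°)
cos(130°) ≈ -0.642788
c² ≈ 196 + 256 − 448·(-0.642788) ≈ 452 + 287.969 ≈ 739.969
c ≈ √739.969 ≈ 27.2024

c = 27.2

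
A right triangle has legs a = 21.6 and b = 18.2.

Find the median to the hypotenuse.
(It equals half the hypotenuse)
Hypotenuse c = √(a² + b²) = √(466.56 + 331.24) = √797.8 ≈ 28.2454
Median to hypotenuse = c/2 ≈ 28.2454/2 ≈ 14.1227

Median = 14.12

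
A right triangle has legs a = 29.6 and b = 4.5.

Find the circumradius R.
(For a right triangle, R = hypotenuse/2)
Hypotenuse c = √(a² + b²) = √(876.16 + 20.25) = √896.41 ≈ 29.9401
R = c/2 ≈ 29.9401/2 ≈ 14.9701

R = 14.97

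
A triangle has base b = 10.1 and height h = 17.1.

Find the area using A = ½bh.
A = ½·b·h = ½·10.1·17.1 = ½·172.71 = 86.355

Area = 86.355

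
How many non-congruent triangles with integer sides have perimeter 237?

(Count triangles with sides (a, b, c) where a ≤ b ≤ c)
Let a ≤ b ≤ c with a + b + c = 237. The only binding inequality is a + b > c, i.e. 237 − c > c, so c < 237/2; and c ≥ 237/3 since c is the largest side.
So 79 ≤ c ≤ 118. For each c, b runs from ⌈(237 − c)/2⌉ up to c (then a = 237 − b − c satisfies 1 ≤ a ≤ b automatically), giving c − ⌈(237 − c)/2⌉ + 1 choices.
Summing over c: 1 + 2 + 4 + 5 + … + 58 + 59  (40 terms, c = 79, …, 118) = 1200
Check (closed form: nearest integer to p²/48 for even p, (p+3)²/48 for odd p): (237+3)²/48 = 240²/48 = 57600/48 ≈ 1200.00 → 1200

1200 triangles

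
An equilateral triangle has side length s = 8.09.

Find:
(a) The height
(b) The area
(a) The height splits the triangle into two 30-60-90 halves: h = s·√3/2 = 8.09·1.73205/2 ≈ 14.0123/2 ≈ 7.00615
(b) Area = (√3/4)·s² = (√3/4)·8.09² = (√3/4)·65.4481 ≈ 0.433013·65.4481 ≈ 28.3399

Height = 7.006, Area = 28.34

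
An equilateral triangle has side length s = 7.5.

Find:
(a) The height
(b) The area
(a) The height splits the triangle into two 30-60-90 halves: h = s·√3/2 = 7.5·1.73205/2 ≈ 12.9904/2 ≈ 6.49519
(b) Area = (√3/4)·s² = (√3/4)·7.5² = (√3/4)·56.25 ≈ 0.433013·56.25 ≈ 24.357

Height = 6.495, Area = 24.36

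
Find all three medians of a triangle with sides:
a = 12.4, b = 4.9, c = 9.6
Median formula: m_a = ½√(2b² + 2c² − a²) (and cyclically). a² = 153.76, b² = 24.01, c² = 92.16.
m_a = ½√(2·24.01 + 2·92.16 − 153.76) = ½√78.58 ≈ ½·8.86454 ≈ 4.43227
m_b = ½√(2·153.76 + 2·92.16 − 24.01) = ½√467.83 ≈ ½·21.6294 ≈ 10.8147
m_c = ½√(2·153.76 + 2·24.01 − 92.16) = ½√263.38 ≈ ½·16.229 ≈ 8.11449

m_a = 4.432, m_b = 10.81, m_c = 8.114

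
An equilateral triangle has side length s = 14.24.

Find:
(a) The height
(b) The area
(a) The height splits the triangle into two 30-60-90 halves: h = s·√3/2 = 14.24·1.73205/2 ≈ 24.6644/2 ≈ 12.3322
(b) Area = (√3/4)·s² = (√3/4)·14.24² = (√3/4)·202.7776 ≈ 0.433013·202.7776 ≈ 87.8053

Height = 12.33, Area = 87.81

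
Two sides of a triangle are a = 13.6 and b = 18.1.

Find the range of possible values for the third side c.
Triangle inequality: |a − b| < c < a + b
|a − b| = |13.6 − 18.1| = 4.5
a + b = 13.6 + 18.1 = 31.7

4.5 < c < 31.7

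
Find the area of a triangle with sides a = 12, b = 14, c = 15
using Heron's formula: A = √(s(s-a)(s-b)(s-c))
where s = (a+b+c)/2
s = (12 + 14 + 15)/2 = 41/2 = 20.5
s − a = 8.5, s − b = 6.5, s − c = 5.5
s(s−a)(s−b)(s−c) = 20.5·8.5·6.5·5.5 = 6229.4375
Area = √6229.4375 ≈ 78.9268

s = 20.5, Area = 78.93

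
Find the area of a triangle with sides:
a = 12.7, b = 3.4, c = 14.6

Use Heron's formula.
s = (12.7 + 3.4 + 14.6)/2 = 30.7/2 = 15.35
s − a = 2.65, s − b = 11.95, s − c = 0.75
s(s−a)(s−b)(s−c) = 15.35·2.65·11.95·0.75 ≈ 364.572
Area = √364.572 ≈ 19.0938

Area = 19.09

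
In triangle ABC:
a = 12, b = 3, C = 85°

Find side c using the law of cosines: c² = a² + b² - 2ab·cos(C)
c² = 12² + 3² − 2·12·3·cos(85°)
cos(85°) ≈ 0.0871557
c² ≈ 144 + 9 − 72·(0.0871557) ≈ 153 − 6.27521 ≈ 146.725
c ≈ √146.725 ≈ 12.113

c = 12.11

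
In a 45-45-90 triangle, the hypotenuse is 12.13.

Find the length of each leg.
In a 45-45-90 triangle hypotenuse = leg·√2, so leg = hypotenuse/√2.
Leg = 12.13/√2 ≈ 12.13/1.41421 ≈ 8.57721

Each leg = 8.577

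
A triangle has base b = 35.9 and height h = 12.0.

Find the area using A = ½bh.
A = ½·b·h = ½·35.9·12.0 = ½·430.8 = 215.4

Area = 215.4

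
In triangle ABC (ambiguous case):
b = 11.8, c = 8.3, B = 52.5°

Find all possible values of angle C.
b/sin(B) = c/sin(C)  ⇒  sin(C) = c·sin(B)/b = 8.3·sin(52.5°)/11.8
sin(52.5°) ≈ 0.793353
sin(C) ≈ 8.3·0.793353/11.8 ≈ 6.58483/11.8 ≈ 0.558037
Candidate 1: C₁ = arcsin(0.558037) ≈ 33.9201°  →  A = 180° − 52.5° − 33.9201° ≈ 93.5799° > 0, valid
Candidate 2: C₂ = 180° − C₁ ≈ 146.08°  →  A = 180° − 52.5° − 146.08° ≈ -18.5799° ≤ 0, not a valid triangle

C = 33.92° (one solution)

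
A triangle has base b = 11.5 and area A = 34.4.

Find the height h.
A = ½·b·h  ⇒  h = 2A/b = 2·34.4/11.5 = 68.8/11.5 ≈ 5.98261

h = 5.983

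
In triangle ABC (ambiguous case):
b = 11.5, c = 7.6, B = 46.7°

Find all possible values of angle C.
b/sin(B) = c/sin(C)  ⇒  sin(C) = c·sin(B)/b = 7.6·sin(46.7°)/11.5
sin(46.7°) ≈ 0.727773
sin(C) ≈ 7.6·0.727773/11.5 ≈ 5.53107/11.5 ≈ 0.480963
Candidate 1: C₁ = arcsin(0.480963) ≈ 28.7483°  →  A = 180° − 46.7° − 28.7483° ≈ 104.552° > 0, valid
Candidate 2: C₂ = 180° − C₁ ≈ 151.252°  →  A = 180° − 46.7° − 151.252° ≈ -17.9517° ≤ 0, not a valid triangle

C = 28.75° (one solution)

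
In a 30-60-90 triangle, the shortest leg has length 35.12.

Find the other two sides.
In a 30-60-90 triangle the sides are in ratio 1 : √3 : 2 (short leg : long leg : hypotenuse).
Long leg = 35.12·√3 ≈ 35.12·1.73205 ≈ 60.8296
Hypotenuse = 2·35.12 = 70.24

Long leg = 35.12√3 = 60.83, Hypotenuse = 70.24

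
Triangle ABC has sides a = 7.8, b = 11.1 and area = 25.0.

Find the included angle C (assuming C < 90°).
Area = ½·a·b·sin(C)  ⇒  sin(C) = 2·Area/(a·b) = 2·25.0/(7.8·11.1) = 50/86.58 ≈ 0.577501
C = arcsin(0.577501) ≈ 35.2749° (taking the acute solution since C < 90°)

C = 35.27°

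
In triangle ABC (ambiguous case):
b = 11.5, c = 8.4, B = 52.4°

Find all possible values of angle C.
b/sin(B) = c/sin(C)  ⇒  sin(C) = c·sin(B)/b = 8.4·sin(52.4°)/11.5
sin(52.4°) ≈ 0.79229
sin(C) ≈ 8.4·0.79229/11.5 ≈ 6.65523/11.5 ≈ 0.578716
Candidate 1: C₁ = arcsin(0.578716) ≈ 35.3603°  →  A = 180° − 52.4° − 35.3603° ≈ 92.2397° > 0, valid
Candidate 2: C₂ = 180° − C₁ ≈ 144.64°  →  A = 180° − 52.4° − 144.64° ≈ -17.0397° ≤ 0, not a valid triangle

C = 35.36° (one solution)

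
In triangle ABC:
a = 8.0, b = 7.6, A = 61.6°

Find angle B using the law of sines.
a/sin(A) = b/sin(B)  ⇒  sin(B) = b·sin(A)/a = 7.6·sin(61.6°)/8.0
sin(61.6°) ≈ 0.879649
sin(B) ≈ 7.6·0.879649/8.0 ≈ 6.68533/8.0 ≈ 0.835666
B = arcsin(0.835666) ≈ 56.6853°
(Since b ≤ a we need B ≤ A, so the obtuse alternative 180° − 56.6853° ≈ 123.315° is rejected.)

B = 56.69°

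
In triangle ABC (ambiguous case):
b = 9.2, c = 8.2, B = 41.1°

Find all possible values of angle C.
b/sin(B) = c/sin(C)  ⇒  sin(C) = c·sin(B)/b = 8.2·sin(41.1°)/9.2
sin(41.1°) ≈ 0.657375
sin(C) ≈ 8.2·0.657375/9.2 ≈ 5.39048/9.2 ≈ 0.585921
Candidate 1: C₁ = arcsin(0.585921) ≈ 35.8681°  →  A = 180° − 41.1° − 35.8681° ≈ 103.032° > 0, valid
Candidate 2: C₂ = 180° − C₁ ≈ 144.132°  →  A = 180° − 41.1° − 144.132° ≈ -5.2319° ≤ 0, not a valid triangle

C = 35.87° (one solution)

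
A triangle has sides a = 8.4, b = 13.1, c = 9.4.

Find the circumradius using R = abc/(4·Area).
First find the area with Heron's formula.
s = (8.4 + 13.1 + 9.4)/2 = 15.45
Area = √(s(s−a)(s−b)(s−c)) = √(15.45·7.05·2.35·6.05) ≈ √1548.61 ≈ 39.3523
abc = 8.4·13.1·9.4 = 1034.376
R = abc/(4·Area) ≈ 1034.376/(4·39.3523) = 1034.376/157.409 ≈ 6.57125

R = 6.571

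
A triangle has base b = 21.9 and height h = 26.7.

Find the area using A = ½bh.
A = ½·b·h = ½·21.9·26.7 = ½·584.73 = 292.365

Area = 292.365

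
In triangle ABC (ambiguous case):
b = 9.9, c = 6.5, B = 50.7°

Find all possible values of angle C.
b/sin(B) = c/sin(C)  ⇒  sin(C) = c·sin(B)/b = 6.5·sin(50.7°)/9.9
sin(50.7°) ≈ 0.77384
sin(C) ≈ 6.5·0.77384/9.9 ≈ 5.02996/9.9 ≈ 0.508077
Candidate 1: C₁ = arcsin(0.508077) ≈ 30.5358°  →  A = 180° − 50.7° − 30.5358° ≈ 98.7642° > 0, valid
Candidate 2: C₂ = 180° − C₁ ≈ 149.464°  →  A = 180° − 50.7° − 149.464° ≈ -20.1642° ≤ 0, not a valid triangle

C = 30.54° (one solution)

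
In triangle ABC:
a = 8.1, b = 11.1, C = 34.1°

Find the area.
Two sides and the included angle (SAS): A = ½·a·b·sin(C) = ½·8.1·11.1·sin(34.1°)
sin(34.1°) ≈ 0.560639
A ≈ ½·89.91·0.560639 = 44.955·0.560639 ≈ 25.2035

Area = 25.2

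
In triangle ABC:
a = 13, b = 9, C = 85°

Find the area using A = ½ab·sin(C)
A = ½·a·b·sin(C) = ½·13·9·sin(85°)
sin(85°) ≈ 0.996195
A ≈ ½·117·0.996195 = 58.5·0.996195 ≈ 58.2774

Area = 58.28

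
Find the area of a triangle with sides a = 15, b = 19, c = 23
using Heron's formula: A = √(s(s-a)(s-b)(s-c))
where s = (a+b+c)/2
s = (15 + 19 + 23)/2 = 57/2 = 28.5
s − a = 13.5, s − b = 9.5, s − c = 5.5
s(s−a)(s−b)(s−c) = 28.5·13.5·9.5·5.5 = 20103.1875
Area = √20103.1875 ≈ 141.786

s = 28.5, Area = 141.8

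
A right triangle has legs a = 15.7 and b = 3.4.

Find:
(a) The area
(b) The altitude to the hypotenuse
(a) The legs are perpendicular, so Area = ½·a·b = ½·15.7·3.4 = ½·53.38 = 26.69
(b) Hypotenuse c = √(a² + b²) = √(246.49 + 11.56) = √258.05 ≈ 16.0639
    Area = ½·c·h_c  ⇒  h_c = 2·Area/c = 53.38/16.0639 ≈ 3.32297

Area = 26.69, h_c = 3.323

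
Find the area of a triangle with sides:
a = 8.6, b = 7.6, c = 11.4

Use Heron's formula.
s = (8.6 + 7.6 + 11.4)/2 = 27.6/2 = 13.8
s − a = 5.2, s − b = 6.2, s − c = 2.4
s(s−a)(s−b)(s−c) = 13.8·5.2·6.2·2.4 ≈ 1067.79
Area = √1067.79 ≈ 32.677

Area = 32.68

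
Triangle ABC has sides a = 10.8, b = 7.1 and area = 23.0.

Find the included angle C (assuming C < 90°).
Area = ½·a·b·sin(C)  ⇒  sin(C) = 2·Area/(a·b) = 2·23.0/(10.8·7.1) = 46/76.68 ≈ 0.599896
C = arcsin(0.599896) ≈ 36.8624° (taking the acute solution since C < 90°)

C = 36.86°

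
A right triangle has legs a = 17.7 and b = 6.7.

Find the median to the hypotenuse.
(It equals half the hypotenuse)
Hypotenuse c = √(a² + b²) = √(313.29 + 44.89) = √358.18 ≈ 18.9256
Median to hypotenuse = c/2 ≈ 18.9256/2 ≈ 9.46282

Median = 9.463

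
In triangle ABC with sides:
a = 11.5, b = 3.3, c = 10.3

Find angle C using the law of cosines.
c² = a² + b² − 2ab·cos(C)  ⇒  cos(C) = (a² + b² − c²)/(2ab)
cos(C) = (11.5² + 3.3² − 10.3²)/(2·11.5·3.3) = (132.25 + 10.89 − 106.09)/75.9 = 37.05/75.9 ≈ 0.488142
C = arccos(0.488142) ≈ 60.7814°

C = 60.78°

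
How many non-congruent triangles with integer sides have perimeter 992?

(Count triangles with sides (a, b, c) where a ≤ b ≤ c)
Let a ≤ b ≤ c with a + b + c = 992. The only binding inequality is a + b > c, i.e. 992 − c > c, so c < 992/2; and c ≥ 992/3 since c is the largest side.
So 331 ≤ c ≤ 495. For each c, b runs from ⌈(992 − c)/2⌉ up to c (then a = 992 − b − c satisfies 1 ≤ a ≤ b automatically), giving c − ⌈(992 − c)/2⌉ + 1 choices.
Summing over c: 1 + 3 + 4 + 6 + … + 246 + 247  (165 terms, c = 331, …, 495) = 20501
Check (closed form: nearest integer to p²/48 for even p, (p+3)²/48 for odd p): 992²/48 = 984064/48 ≈ 20501.33 → 20501

20501 triangles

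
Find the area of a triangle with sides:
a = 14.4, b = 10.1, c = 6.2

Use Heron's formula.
s = (14.4 + 10.1 + 6.2)/2 = 30.7/2 = 15.35
s − a = 0.95, s − b = 5.25, s − c = 9.15
s(s−a)(s−b)(s−c) = 15.35·0.95·5.25·9.15 ≈ 700.507
Area = √700.507 ≈ 26.4671

Area = 26.47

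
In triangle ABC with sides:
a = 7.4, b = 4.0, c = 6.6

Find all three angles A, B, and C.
Law of cosines for each angle (a² = 54.76, b² = 16, c² = 43.56):
cos(A) = (b² + c² − a²)/(2bc) = (16 + 43.56 − 54.76)/(2·4.0·6.6) = 4.8/52.8 ≈ 0.0909091  ⇒  A ≈ 84.7841°
cos(B) = (a² + c² − b²)/(2ac) = (54.76 + 43.56 − 16)/(2·7.4·6.6) = 82.32/97.68 ≈ 0.842752  ⇒  B ≈ 32.5681°
cos(C) = (a² + b² − c²)/(2ab) = (54.76 + 16 − 43.56)/(2·7.4·4.0) = 27.2/59.2 ≈ 0.459459  ⇒  C ≈ 62.6478°
Check: A + B + C ≈ 180°

A = 84.78°, B = 32.57°, C = 62.65°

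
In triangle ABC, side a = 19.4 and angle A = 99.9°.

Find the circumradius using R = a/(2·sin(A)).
R = a/(2·sin(A)) = 19.4/(2·sin(99.9°))
sin(99.9°) ≈ 0.985109
R ≈ 19.4/(2·0.985109) = 19.4/1.97022 ≈ 9.84662

R = 9.847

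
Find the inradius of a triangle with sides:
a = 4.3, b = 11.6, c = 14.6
r = Area/s where s is the semi-perimeter.
s = (4.3 + 11.6 + 14.6)/2 = 30.5/2 = 15.25
Area = √(s(s−a)(s−b)(s−c)) = √(15.25·10.95·3.65·0.65) ≈ √396.178 ≈ 19.9042
r ≈ 19.9042/15.25 ≈ 1.30519

r = 1.305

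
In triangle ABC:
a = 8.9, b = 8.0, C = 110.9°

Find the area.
Two sides and the included angle (SAS): A = ½·a·b·sin(C) = ½·8.9·8.0·sin(110.9°)
sin(110.9°) ≈ 0.934204
A ≈ ½·71.2·0.934204 = 35.6·0.934204 ≈ 33.2577

Area = 33.26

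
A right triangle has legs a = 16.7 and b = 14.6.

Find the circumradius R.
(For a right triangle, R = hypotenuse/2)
Hypotenuse c = √(a² + b²) = √(278.89 + 213.16) = √492.05 ≈ 22.1822
R = c/2 ≈ 22.1822/2 ≈ 11.0911

R = 11.09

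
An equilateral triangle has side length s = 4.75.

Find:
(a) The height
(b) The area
(a) The height splits the triangle into two 30-60-90 halves: h = s·√3/2 = 4.75·1.73205/2 ≈ 8.22724/2 ≈ 4.11362
(b) Area = (√3/4)·s² = (√3/4)·4.75² = (√3/4)·22.5625 ≈ 0.433013·22.5625 ≈ 9.76985

Height = 4.114, Area = 9.77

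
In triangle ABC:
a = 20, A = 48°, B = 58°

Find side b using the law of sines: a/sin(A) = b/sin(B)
a/sin(A) = b/sin(B)  ⇒  b = a·sin(B)/sin(A) = 20·sin(58°)/sin(48°)
sin(58°) ≈ 0.848048, sin(48°) ≈ 0.743145
b ≈ 20·0.848048/0.743145 ≈ 16.961/0.743145 ≈ 22.8232

b = 22.82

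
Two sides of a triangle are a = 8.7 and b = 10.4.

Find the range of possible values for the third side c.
Triangle inequality: |a − b| < c < a + b
|a − b| = |8.7 − 10.4| = 1.7
a + b = 8.7 + 10.4 = 19.1

1.7 < c < 19.1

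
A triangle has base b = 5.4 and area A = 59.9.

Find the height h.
A = ½·b·h  ⇒  h = 2A/b = 2·59.9/5.4 = 119.8/5.4 ≈ 22.1852

h = 22.19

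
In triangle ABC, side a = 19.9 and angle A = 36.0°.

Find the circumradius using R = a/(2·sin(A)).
R = a/(2·sin(A)) = 19.9/(2·sin(36.0°))
sin(36.0°) ≈ 0.587785
R ≈ 19.9/(2·0.587785) = 19.9/1.17557 ≈ 16.928

R = 16.93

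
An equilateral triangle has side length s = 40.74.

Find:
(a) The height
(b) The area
(a) The height splits the triangle into two 30-60-90 halves: h = s·√3/2 = 40.74·1.73205/2 ≈ 70.5637/2 ≈ 35.2819
(b) Area = (√3/4)·s² = (√3/4)·40.74² = (√3/4)·1659.7476 ≈ 0.433013·1659.7476 ≈ 718.692

Height = 35.28, Area = 718.7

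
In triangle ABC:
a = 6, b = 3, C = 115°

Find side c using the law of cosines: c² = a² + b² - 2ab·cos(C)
c² = 6² + 3² − 2·6·3·cos(115°)
cos(115°) ≈ -0.422618
c² ≈ 36 + 9 − 36·(-0.422618) ≈ 45 + 15.2143 ≈ 60.2143
c ≈ √60.2143 ≈ 7.75978

c = 7.76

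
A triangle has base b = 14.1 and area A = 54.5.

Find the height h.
A = ½·b·h  ⇒  h = 2A/b = 2·54.5/14.1 = 109/14.1 ≈ 7.7305

h = 7.73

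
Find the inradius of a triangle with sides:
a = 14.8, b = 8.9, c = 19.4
r = Area/s where s is the semi-perimeter.
s = (14.8 + 8.9 + 19.4)/2 = 43.1/2 = 21.55
Area = √(s(s−a)(s−b)(s−c)) = √(21.55·6.75·12.65·2.15) ≈ √3956.22 ≈ 62.8985
r ≈ 62.8985/21.55 ≈ 2.91872

r = 2.919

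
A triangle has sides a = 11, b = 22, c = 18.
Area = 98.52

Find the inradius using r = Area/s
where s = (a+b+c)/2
s = (11 + 22 + 18)/2 = 51/2 = 25.5
r = Area/s = 98.52/25.5 ≈ 3.86353

r = 3.864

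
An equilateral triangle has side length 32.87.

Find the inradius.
r = Area/s with s the semi-perimeter.
Area = (√3/4)·32.87² = (√3/4)·1080.4369 ≈ 0.433013·1080.4369 ≈ 467.843
s = 3·32.87/2 = 49.305
r ≈ 467.843/49.305 ≈ 9.48875
(Equivalently r = side/(2√3) = 32.87/3.4641 ≈ 9.48875.)

r = 9.489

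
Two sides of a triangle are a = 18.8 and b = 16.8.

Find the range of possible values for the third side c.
Triangle inequality: |a − b| < c < a + b
|a − b| = |18.8 − 16.8| = 2
a + b = 18.8 + 16.8 = 35.6

2 < c < 35.6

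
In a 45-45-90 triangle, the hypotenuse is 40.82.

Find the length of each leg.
In a 45-45-90 triangle hypotenuse = leg·√2, so leg = hypotenuse/√2.
Leg = 40.82/√2 ≈ 40.82/1.41421 ≈ 28.8641

Each leg = 28.86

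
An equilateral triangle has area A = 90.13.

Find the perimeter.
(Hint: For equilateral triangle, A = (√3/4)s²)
A = (√3/4)s²  ⇒  s² = 4A/√3 = 4·90.13/√3 = 360.52/1.73205 ≈ 208.146
s ≈ √208.146 ≈ 14.4273
Perimeter = 3s ≈ 3·14.4273 ≈ 43.2818

Perimeter = 43.28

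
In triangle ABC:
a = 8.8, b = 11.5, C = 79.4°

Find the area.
Two sides and the included angle (SAS): A = ½·a·b·sin(C) = ½·8.8·11.5·sin(79.4°)
sin(79.4°) ≈ 0.982935
A ≈ ½·101.2·0.982935 = 50.6·0.982935 ≈ 49.7365

Area = 49.74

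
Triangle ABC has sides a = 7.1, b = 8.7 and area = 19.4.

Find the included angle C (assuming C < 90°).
Area = ½·a·b·sin(C)  ⇒  sin(C) = 2·Area/(a·b) = 2·19.4/(7.1·8.7) = 38.8/61.77 ≈ 0.628137
C = arcsin(0.628137) ≈ 38.9128° (taking the acute solution since C < 90°)

C = 38.91°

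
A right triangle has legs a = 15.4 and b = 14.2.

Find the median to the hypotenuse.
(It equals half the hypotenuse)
Hypotenuse c = √(a² + b²) = √(237.16 + 201.64) = √438.8 ≈ 20.9476
Median to hypotenuse = c/2 ≈ 20.9476/2 ≈ 10.4738

Median = 10.47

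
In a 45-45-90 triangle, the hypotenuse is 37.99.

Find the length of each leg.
In a 45-45-90 triangle hypotenuse = leg·√2, so leg = hypotenuse/√2.
Leg = 37.99/√2 ≈ 37.99/1.41421 ≈ 26.863

Each leg = 26.86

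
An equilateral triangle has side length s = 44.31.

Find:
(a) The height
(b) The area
(a) The height splits the triangle into two 30-60-90 halves: h = s·√3/2 = 44.31·1.73205/2 ≈ 76.7472/2 ≈ 38.3736
(b) Area = (√3/4)·s² = (√3/4)·44.31² = (√3/4)·1963.3761 ≈ 0.433013·1963.3761 ≈ 850.167

Height = 38.37, Area = 850.2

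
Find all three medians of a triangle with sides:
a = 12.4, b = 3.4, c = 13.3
Median formula: m_a = ½√(2b² + 2c² − a²) (and cyclically). a² = 153.76, b² = 11.56, c² = 176.89.
m_a = ½√(2·11.56 + 2·176.89 − 153.76) = ½√223.14 ≈ ½·14.9379 ≈ 7.46894
m_b = ½√(2·153.76 + 2·176.89 − 11.56) = ½√649.74 ≈ ½·25.49 ≈ 12.745
m_c = ½√(2·153.76 + 2·11.56 − 176.89) = ½√153.75 ≈ ½·12.3996 ≈ 6.1998

m_a = 7.469, m_b = 12.74, m_c = 6.2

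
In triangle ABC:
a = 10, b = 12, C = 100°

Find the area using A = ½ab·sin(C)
A = ½·a·b·sin(C) = ½·10·12·sin(100°)
sin(100°) ≈ 0.984808
A ≈ ½·120·0.984808 = 60·0.984808 ≈ 59.0885

Area = 59.09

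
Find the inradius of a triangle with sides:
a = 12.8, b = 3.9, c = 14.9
r = Area/s where s is the semi-perimeter.
s = (12.8 + 3.9 + 14.9)/2 = 31.6/2 = 15.8
Area = √(s(s−a)(s−b)(s−c)) = √(15.8·3·11.9·0.9) ≈ √507.654 ≈ 22.5312
r ≈ 22.5312/15.8 ≈ 1.42602

r = 1.426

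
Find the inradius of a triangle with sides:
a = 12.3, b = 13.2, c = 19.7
r = Area/s where s is the semi-perimeter.
s = (12.3 + 13.2 + 19.7)/2 = 45.2/2 = 22.6
Area = √(s(s−a)(s−b)(s−c)) = √(22.6·10.3·9.4·2.9) ≈ √6345.58 ≈ 79.6592
r ≈ 79.6592/22.6 ≈ 3.52474

r = 3.525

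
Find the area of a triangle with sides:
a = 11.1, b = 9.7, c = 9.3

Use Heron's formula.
s = (11.1 + 9.7 + 9.3)/2 = 30.1/2 = 15.05
s − a = 3.95, s − b = 5.35, s − c = 5.75
s(s−a)(s−b)(s−c) = 15.05·3.95·5.35·5.75 ≈ 1828.75
Area = √1828.75 ≈ 42.7639

Area = 42.76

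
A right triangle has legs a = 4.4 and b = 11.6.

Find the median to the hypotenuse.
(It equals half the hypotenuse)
Hypotenuse c = √(a² + b²) = √(19.36 + 134.56) = √153.92 ≈ 12.4064
Median to hypotenuse = c/2 ≈ 12.4064/2 ≈ 6.20322

Median = 6.203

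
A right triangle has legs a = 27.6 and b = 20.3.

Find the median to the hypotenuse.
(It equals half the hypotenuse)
Hypotenuse c = √(a² + b²) = √(761.76 + 412.09) = √1173.85 ≈ 34.2615
Median to hypotenuse = c/2 ≈ 34.2615/2 ≈ 17.1307

Median = 17.13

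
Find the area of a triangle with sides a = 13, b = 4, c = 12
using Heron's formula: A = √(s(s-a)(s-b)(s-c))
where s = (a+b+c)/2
s = (13 + 4 + 12)/2 = 29/2 = 14.5
s − a = 1.5, s − b = 10.5, s − c = 2.5
s(s−a)(s−b)(s−c) = 14.5·1.5·10.5·2.5 = 570.9375
Area = √570.9375 ≈ 23.8943

s = 14.5, Area = 23.89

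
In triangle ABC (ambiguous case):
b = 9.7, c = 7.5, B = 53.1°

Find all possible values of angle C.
b/sin(B) = c/sin(C)  ⇒  sin(C) = c·sin(B)/b = 7.5·sin(53.1°)/9.7
sin(53.1°) ≈ 0.799685
sin(C) ≈ 7.5·0.799685/9.7 ≈ 5.99763/9.7 ≈ 0.618313
Candidate 1: C₁ = arcsin(0.618313) ≈ 38.193°  →  A = 180° − 53.1° − 38.193° ≈ 88.707° > 0, valid
Candidate 2: C₂ = 180° − C₁ ≈ 141.807°  →  A = 180° − 53.1° − 141.807° ≈ -14.907° ≤ 0, not a valid triangle

C = 38.19° (one solution)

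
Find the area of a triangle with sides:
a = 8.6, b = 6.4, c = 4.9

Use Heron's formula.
s = (8.6 + 6.4 + 4.9)/2 = 19.9/2 = 9.95
s − a = 1.35, s − b = 3.55, s − c = 5.05
s(s−a)(s−b)(s−c) = 9.95·1.35·3.55·5.05 ≈ 240.811
Area = √240.811 ≈ 15.5181

Area = 15.52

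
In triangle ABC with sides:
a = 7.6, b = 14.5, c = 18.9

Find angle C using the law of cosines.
c² = a² + b² − 2ab·cos(C)  ⇒  cos(C) = (a² + b² − c²)/(2ab)
cos(C) = (7.6² + 14.5² − 18.9²)/(2·7.6·14.5) = (57.76 + 210.25 − 357.21)/220.4 = -89.2/220.4 ≈ -0.404719
C = arccos(-0.404719) ≈ 113.874°

C = 113.9°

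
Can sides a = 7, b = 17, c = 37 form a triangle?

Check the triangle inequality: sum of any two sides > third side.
a + b vs c: 7 + 17 = 24 ≤ 37  ✗
a + c vs b: 7 + 37 = 44 > 17  ✓
b + c vs a: 17 + 37 = 54 > 7  ✓

No: 7 + 17 = 24 is not > 37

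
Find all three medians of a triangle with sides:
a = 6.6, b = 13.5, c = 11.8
Median formula: m_a = ½√(2b² + 2c² − a²) (and cyclically). a² = 43.56, b² = 182.25, c² = 139.24.
m_a = ½√(2·182.25 + 2·139.24 − 43.56) = ½√599.42 ≈ ½·24.4831 ≈ 12.2415
m_b = ½√(2·43.56 + 2·139.24 − 182.25) = ½√183.35 ≈ ½·13.5407 ≈ 6.77034
m_c = ½√(2·43.56 + 2·182.25 − 139.24) = ½√312.38 ≈ ½·17.6743 ≈ 8.83714

m_a = 12.24, m_b = 6.77, m_c = 8.837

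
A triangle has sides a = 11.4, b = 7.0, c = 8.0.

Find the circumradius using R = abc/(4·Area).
First find the area with Heron's formula.
s = (11.4 + 7.0 + 8.0)/2 = 13.2
Area = √(s(s−a)(s−b)(s−c)) = √(13.2·1.8·6.2·5.2) ≈ √766.022 ≈ 27.6771
abc = 11.4·7.0·8.0 = 638.4
R = abc/(4·Area) ≈ 638.4/(4·27.6771) = 638.4/110.708 ≈ 5.7665

R = 5.766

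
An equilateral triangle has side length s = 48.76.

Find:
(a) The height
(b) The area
(a) The height splits the triangle into two 30-60-90 halves: h = s·√3/2 = 48.76·1.73205/2 ≈ 84.4548/2 ≈ 42.2274
(b) Area = (√3/4)·s² = (√3/4)·48.76² = (√3/4)·2377.5376 ≈ 0.433013·2377.5376 ≈ 1029.5

Height = 42.23, Area = 1030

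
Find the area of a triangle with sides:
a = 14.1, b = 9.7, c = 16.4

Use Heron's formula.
s = (14.1 + 9.7 + 16.4)/2 = 40.2/2 = 20.1
s − a = 6, s − b = 10.4, s − c = 3.7
s(s−a)(s−b)(s−c) = 20.1·6·10.4·3.7 ≈ 4640.69
Area = √4640.69 ≈ 68.1226

Area = 68.12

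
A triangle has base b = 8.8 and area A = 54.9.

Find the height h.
A = ½·b·h  ⇒  h = 2A/b = 2·54.9/8.8 = 109.8/8.8 ≈ 12.4773

h = 12.48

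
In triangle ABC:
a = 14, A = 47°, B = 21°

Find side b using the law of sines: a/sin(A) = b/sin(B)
a/sin(A) = b/sin(B)  ⇒  b = a·sin(B)/sin(A) = 14·sin(21°)/sin(47°)
sin(21°) ≈ 0.358368, sin(47°) ≈ 0.731354
b ≈ 14·0.358368/0.731354 ≈ 5.01715/0.731354 ≈ 6.86009

b = 6.86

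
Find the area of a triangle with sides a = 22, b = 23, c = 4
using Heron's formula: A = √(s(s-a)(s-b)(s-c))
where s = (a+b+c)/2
s = (22 + 23 + 4)/2 = 49/2 = 24.5
s − a = 2.5, s − b = 1.5, s − c = 20.5
s(s−a)(s−b)(s−c) = 24.5·2.5·1.5·20.5 = 1883.4375
Area = √1883.4375 ≈ 43.3986

s = 24.5, Area = 43.4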